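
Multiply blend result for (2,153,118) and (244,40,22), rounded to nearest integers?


Multiply: C = A×B/255, rounded to nearest integer
R: 2×244/255 = 488/255 ≈ 1.914 → 2
G: 153×40/255 = 6120/255 ≈ 24.000 → 24
B: 118×22/255 = 2596/255 ≈ 10.180 → 10
= RGB(2, 24, 10)


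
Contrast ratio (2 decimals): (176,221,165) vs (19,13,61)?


Linearize each sRGB channel c=v/255: c/12.92 if c ≤ 0.04045 else ((c+0.055)/1.055)^2.4
L = 0.2126×R_lin + 0.7152×G_lin + 0.0722×B_lin
Color 1 (176,221,165):
  R=176: 176/255≈0.6902 > 0.04045 → ((0.6902+0.055)/1.055)^2.4 ≈ 0.43415
  G=221: 221/255≈0.8667 > 0.04045 → ((0.8667+0.055)/1.055)^2.4 ≈ 0.72306
  B=165: 165/255≈0.6471 > 0.04045 → ((0.6471+0.055)/1.055)^2.4 ≈ 0.37626
  L1 = 0.2126×0.43415 + 0.7152×0.72306 + 0.0722×0.37626 ≈ 0.63660
Color 2 (19,13,61):
  R=19: 19/255≈0.0745 > 0.04045 → ((0.0745+0.055)/1.055)^2.4 ≈ 0.00651
  G=13: 13/255≈0.0510 > 0.04045 → ((0.0510+0.055)/1.055)^2.4 ≈ 0.00402
  B=61: 61/255≈0.2392 > 0.04045 → ((0.2392+0.055)/1.055)^2.4 ≈ 0.04667
  L2 = 0.2126×0.00651 + 0.7152×0.00402 + 0.0722×0.04667 ≈ 0.00763
Lighter = 0.63660, Darker = 0.00763
Ratio = (L_lighter + 0.05) / (L_darker + 0.05)
Ratio = (0.63660 + 0.05) / (0.00763 + 0.05) = 0.68660 / 0.05763 ≈ 11.9134
Ratio ≈ 11.91:1


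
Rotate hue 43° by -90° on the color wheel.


New hue = (H + rotation) mod 360
New hue = (43 -90) mod 360
= -47 mod 360
= 313°


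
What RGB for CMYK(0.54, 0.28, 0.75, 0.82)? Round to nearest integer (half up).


R = 255 × (1-C) × (1-K) = 255 × 0.46 × 0.18 = 21.114 → 21
G = 255 × (1-M) × (1-K) = 255 × 0.72 × 0.18 = 33.048 → 33
B = 255 × (1-Y) × (1-K) = 255 × 0.25 × 0.18 = 11.475 → 11
= RGB(21, 33, 11)


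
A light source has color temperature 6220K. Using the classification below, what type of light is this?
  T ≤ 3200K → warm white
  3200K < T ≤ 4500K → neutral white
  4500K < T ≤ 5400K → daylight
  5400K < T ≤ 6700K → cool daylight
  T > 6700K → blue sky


Temperature: 6220K
5400K < 6220K ≤ 6700K → cool daylight
Classification: cool daylight


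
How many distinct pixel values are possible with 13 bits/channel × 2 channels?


Total bits = 13 bits/channel × 2 channels = 26 bits
Distinct pixel values = 2^26
= 67,108,864 pixel values


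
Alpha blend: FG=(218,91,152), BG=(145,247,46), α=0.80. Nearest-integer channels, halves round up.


C = α×F + (1-α)×B, with 1-α = 0.20
R: 0.80×218 + 0.20×145 = 174.40 + 29.00 = 203.40 → 203
G: 0.80×91 + 0.20×247 = 72.80 + 49.40 = 122.20 → 122
B: 0.80×152 + 0.20×46 = 121.60 + 9.20 = 130.80 → 131
= RGB(203, 122, 131)


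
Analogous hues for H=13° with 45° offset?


Base hue: 13°
Left analog: (13 - 45) mod 360 = 328°
Right analog: (13 + 45) mod 360 = 58°
Analogous hues = 328° and 58°


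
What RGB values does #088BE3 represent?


08 → 8 (R)
8B → 139 (G)
E3 → 227 (B)
= RGB(8, 139, 227)


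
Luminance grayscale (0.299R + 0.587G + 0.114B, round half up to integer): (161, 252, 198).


Gray = 0.299×R + 0.587×G + 0.114×B
Gray = 0.299×161 + 0.587×252 + 0.114×198
Gray = 48.139 + 147.924 + 22.572
Gray = 218.635 → round half up → 219
Gray = 219


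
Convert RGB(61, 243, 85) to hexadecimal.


R = 61 → 3D (hex)
G = 243 → F3 (hex)
B = 85 → 55 (hex)
Hex = #3DF355


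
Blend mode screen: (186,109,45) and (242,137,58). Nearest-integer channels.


Screen: C = 255 - (255-A)×(255-B)/255, rounded to nearest integer
R: 255 - (255-186)×(255-242)/255 = 255 - 897/255 ≈ 255 - 3.518 = 251.482 → 251
G: 255 - (255-109)×(255-137)/255 = 255 - 17228/255 ≈ 255 - 67.561 = 187.439 → 187
B: 255 - (255-45)×(255-58)/255 = 255 - 41370/255 ≈ 255 - 162.235 = 92.765 → 93
= RGB(251, 187, 93)


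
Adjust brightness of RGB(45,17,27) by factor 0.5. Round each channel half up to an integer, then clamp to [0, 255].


Multiply each channel by 0.5, round half up, clamp to [0, 255]
R: 45×0.5 = 22.5 → round → 23
G: 17×0.5 = 8.5 → round → 9
B: 27×0.5 = 13.5 → round → 14
= RGB(23, 9, 14)


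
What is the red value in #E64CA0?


Color: #E64CA0
R = E6 = 230
G = 4C = 76
B = A0 = 160
Red = 230


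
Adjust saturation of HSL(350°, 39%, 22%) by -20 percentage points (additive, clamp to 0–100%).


Original S = 39%
Adjustment = -20 percentage points
New S = 39 + (-20) = 19
Clamp to [0, 100] → 19
= HSL(350°, 19%, 22%)


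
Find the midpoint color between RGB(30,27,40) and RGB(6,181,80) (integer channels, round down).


Midpoint: each channel = ⌊(C₁+C₂)/2⌋
R: ⌊(30+6)/2⌋ = 18
G: ⌊(27+181)/2⌋ = 104
B: ⌊(40+80)/2⌋ = 60
= RGB(18, 104, 60)


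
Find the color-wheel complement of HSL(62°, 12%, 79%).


Complement = opposite side of color wheel = hue + 180°
H' = (62 + 180) mod 360 = 242°
S and L unchanged.
= HSL(242°, 12%, 79%)


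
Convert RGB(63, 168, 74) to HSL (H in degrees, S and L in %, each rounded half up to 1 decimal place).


Normalize: R'=63/255≈0.2471, G'=168/255≈0.6588, B'=74/255≈0.2902
Max=168/255, Min=63/255, Δ=Max-Min=105/255
L = (Max+Min)/2 = (168+63)/510 = 231/510 = 0.45294… → L = 45.3%
L ≤ 0.5 → S = Δ/(Max+Min) = 105/(168+63) = 105/231 = 0.45454… → S = 45.5%
(the 1/255 factors cancel in S and H, so raw channel differences can be used)
Max is G' → H = 60 × ((B-R)/Δ + 2) = 60 × ((74-63)/105 + 2)
  11/105 + 2 = 0.1047… + 2 = 2.1047…
  H = 60 × 2.1047… = 126.285…° → H = 126.3°
= HSL(126.3°, 45.5%, 45.3%)


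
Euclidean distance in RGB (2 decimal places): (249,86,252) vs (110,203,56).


d = √[(R₁-R₂)² + (G₁-G₂)² + (B₁-B₂)²]
d = √[(249-110)² + (86-203)² + (252-56)²]
d = √[19321 + 13689 + 38416]
d = √71426
d ≈ 267.26


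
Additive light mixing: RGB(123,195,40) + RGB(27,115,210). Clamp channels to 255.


Additive: each channel = min(255, C₁+C₂)
R: 123+27 = 150 → 150
G: 195+115 = 310 → 255
B: 40+210 = 250 → 250
= RGB(150, 255, 250)


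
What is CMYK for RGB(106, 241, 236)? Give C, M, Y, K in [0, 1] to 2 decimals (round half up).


R'=106/255≈0.4157, G'=241/255≈0.9451, B'=236/255≈0.9255
K = 1 - max(R',G',B') = 1 - 241/255 = 14/255 = 0.05490… → 0.05
(1-R'-K)/(1-K) simplifies to (max-R)/max with max = 241:
C = (241-106)/241 = 135/241 = 0.56016… → 0.56
M = (241-241)/241 = 0/241 = 0 → 0.00
Y = (241-236)/241 = 5/241 = 0.02074… → 0.02
= CMYK(0.56, 0.00, 0.02, 0.05)


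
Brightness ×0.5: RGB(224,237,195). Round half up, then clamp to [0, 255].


Multiply each channel by 0.5, round half up, clamp to [0, 255]
R: 224×0.5 = 112
G: 237×0.5 = 118.5 → round → 119
B: 195×0.5 = 97.5 → round → 98
= RGB(112, 119, 98)


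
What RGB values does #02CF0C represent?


02 → 2 (R)
CF → 207 (G)
0C → 12 (B)
= RGB(2, 207, 12)


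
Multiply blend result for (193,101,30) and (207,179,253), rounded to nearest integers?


Multiply: C = A×B/255, rounded to nearest integer
R: 193×207/255 = 39951/255 ≈ 156.671 → 157
G: 101×179/255 = 18079/255 ≈ 70.898 → 71
B: 30×253/255 = 7590/255 ≈ 29.765 → 30
= RGB(157, 71, 30)


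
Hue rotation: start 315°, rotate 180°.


New hue = (H + rotation) mod 360
New hue = (315 + 180) mod 360
= 495 mod 360
= 135°


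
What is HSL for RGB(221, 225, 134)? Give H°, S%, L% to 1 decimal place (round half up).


Normalize: R'=221/255≈0.8667, G'=225/255≈0.8824, B'=134/255≈0.5255
Max=225/255, Min=134/255, Δ=Max-Min=91/255
L = (Max+Min)/2 = (225+134)/510 = 359/510 = 0.70392… → L = 70.4%
L > 0.5 → S = Δ/(2-Max-Min) = 91/(510-225-134) = 91/151 = 0.60264… → S = 60.3%
(the 1/255 factors cancel in S and H, so raw channel differences can be used)
Max is G' → H = 60 × ((B-R)/Δ + 2) = 60 × ((134-221)/91 + 2)
  -87/91 + 2 = -0.9560… + 2 = 1.0439…
  H = 60 × 1.0439… = 62.637…° → H = 62.6°
= HSL(62.6°, 60.3%, 70.4%)


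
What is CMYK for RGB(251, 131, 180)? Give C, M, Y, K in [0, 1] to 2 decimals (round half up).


R'=251/255≈0.9843, G'=131/255≈0.5137, B'=180/255≈0.7059
K = 1 - max(R',G',B') = 1 - 251/255 = 4/255 = 0.01568… → 0.02
(1-R'-K)/(1-K) simplifies to (max-R)/max with max = 251:
C = (251-251)/251 = 0/251 = 0 → 0.00
M = (251-131)/251 = 120/251 = 0.47808… → 0.48
Y = (251-180)/251 = 71/251 = 0.28286… → 0.28
= CMYK(0.00, 0.48, 0.28, 0.02)


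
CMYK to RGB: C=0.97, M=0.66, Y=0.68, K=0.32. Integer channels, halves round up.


R = 255 × (1-C) × (1-K) = 255 × 0.03 × 0.68 = 5.202 → 5
G = 255 × (1-M) × (1-K) = 255 × 0.34 × 0.68 = 58.956 → 59
B = 255 × (1-Y) × (1-K) = 255 × 0.32 × 0.68 = 55.488 → 55
= RGB(5, 59, 55)


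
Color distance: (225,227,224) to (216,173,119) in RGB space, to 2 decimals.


d = √[(R₁-R₂)² + (G₁-G₂)² + (B₁-B₂)²]
d = √[(225-216)² + (227-173)² + (224-119)²]
d = √[81 + 2916 + 11025]
d = √14022
d ≈ 118.41


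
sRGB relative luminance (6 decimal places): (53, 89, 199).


Linearize each channel (sRGB transfer function): c = v/255; c_lin = c/12.92 if c ≤ 0.04045, else ((c+0.055)/1.055)^2.4
  R: 53/255 ≈ 0.207843 > 0.04045 → ((0.207843+0.055)/1.055)^2.4 ≈ 0.035601
  G: 89/255 ≈ 0.349020 > 0.04045 → ((0.349020+0.055)/1.055)^2.4 ≈ 0.099899
  B: 199/255 ≈ 0.780392 > 0.04045 → ((0.780392+0.055)/1.055)^2.4 ≈ 0.571125
R_lin = 0.035601, G_lin = 0.099899, B_lin = 0.571125
L = 0.2126×R + 0.7152×G + 0.0722×B
L = 0.2126×0.035601 + 0.7152×0.099899 + 0.0722×0.571125
L ≈ 0.120252


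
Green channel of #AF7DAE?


Color: #AF7DAE
R = AF = 175
G = 7D = 125
B = AE = 174
Green = 125


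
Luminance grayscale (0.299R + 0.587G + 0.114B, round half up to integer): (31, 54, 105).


Gray = 0.299×R + 0.587×G + 0.114×B
Gray = 0.299×31 + 0.587×54 + 0.114×105
Gray = 9.269 + 31.698 + 11.970
Gray = 52.937 → round half up → 53
Gray = 53


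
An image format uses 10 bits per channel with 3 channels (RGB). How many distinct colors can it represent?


Total bits = 10 bits/channel × 3 channels = 30 bits
Distinct colors = 2^30
= 1,073,741,824 colors


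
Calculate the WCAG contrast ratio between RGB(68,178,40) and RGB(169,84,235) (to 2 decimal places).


Linearize each sRGB channel c=v/255: c/12.92 if c ≤ 0.04045 else ((c+0.055)/1.055)^2.4
L = 0.2126×R_lin + 0.7152×G_lin + 0.0722×B_lin
Color 1 (68,178,40):
  R=68: 68/255≈0.2667 > 0.04045 → ((0.2667+0.055)/1.055)^2.4 ≈ 0.05781
  G=178: 178/255≈0.6980 > 0.04045 → ((0.6980+0.055)/1.055)^2.4 ≈ 0.44520
  B=40: 40/255≈0.1569 > 0.04045 → ((0.1569+0.055)/1.055)^2.4 ≈ 0.02122
  L1 = 0.2126×0.05781 + 0.7152×0.44520 + 0.0722×0.02122 ≈ 0.33223
Color 2 (169,84,235):
  R=169: 169/255≈0.6627 > 0.04045 → ((0.6627+0.055)/1.055)^2.4 ≈ 0.39676
  G=84: 84/255≈0.3294 > 0.04045 → ((0.3294+0.055)/1.055)^2.4 ≈ 0.08866
  B=235: 235/255≈0.9216 > 0.04045 → ((0.9216+0.055)/1.055)^2.4 ≈ 0.83077
  L2 = 0.2126×0.39676 + 0.7152×0.08866 + 0.0722×0.83077 ≈ 0.20774
Lighter = 0.33223, Darker = 0.20774
Ratio = (L_lighter + 0.05) / (L_darker + 0.05)
Ratio = (0.33223 + 0.05) / (0.20774 + 0.05) = 0.38223 / 0.25774 ≈ 1.4830
Ratio ≈ 1.48:1


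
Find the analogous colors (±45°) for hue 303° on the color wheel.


Base hue: 303°
Left analog: (303 - 45) mod 360 = 258°
Right analog: (303 + 45) mod 360 = 348°
Analogous hues = 258° and 348°


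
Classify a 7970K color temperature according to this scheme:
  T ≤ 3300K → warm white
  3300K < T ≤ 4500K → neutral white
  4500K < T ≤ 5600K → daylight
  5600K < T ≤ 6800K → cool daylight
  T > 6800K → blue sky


Temperature: 7970K
7970K > 6800K → blue sky
Classification: blue sky


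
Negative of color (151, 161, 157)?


Invert: (255-R, 255-G, 255-B)
R: 255-151 = 104
G: 255-161 = 94
B: 255-157 = 98
= RGB(104, 94, 98)


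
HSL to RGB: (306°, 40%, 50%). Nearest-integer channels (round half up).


H=306°, S=0.40, L=0.50
C = (1-|2L-1|)×S = (1-|0.00|)×0.40 = 0.4
H' = H/60 = 306/60 ≈ 5.1000; X = C×(1-|H' mod 2 - 1|) = 0.36
m = L - C/2 = 0.50 - 0.2 = 0.3
Sector ⌊H'⌋ = 5 → (R',G',B') = (0.4, 0.0, 0.36)
RGB = ((R'+m)×255, (G'+m)×255, (B'+m)×255) = (178.5, 76.5, 168.3)
Round half up → RGB(179, 77, 168)


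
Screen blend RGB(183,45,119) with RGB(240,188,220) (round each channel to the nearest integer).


Screen: C = 255 - (255-A)×(255-B)/255, rounded to nearest integer
R: 255 - (255-183)×(255-240)/255 = 255 - 1080/255 ≈ 255 - 4.235 = 250.765 → 251
G: 255 - (255-45)×(255-188)/255 = 255 - 14070/255 ≈ 255 - 55.176 = 199.824 → 200
B: 255 - (255-119)×(255-220)/255 = 255 - 4760/255 ≈ 255 - 18.667 = 236.333 → 236
= RGB(251, 200, 236)


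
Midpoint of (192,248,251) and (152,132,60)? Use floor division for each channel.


Midpoint: each channel = ⌊(C₁+C₂)/2⌋
R: ⌊(192+152)/2⌋ = 172
G: ⌊(248+132)/2⌋ = 190
B: ⌊(251+60)/2⌋ = 155
= RGB(172, 190, 155)


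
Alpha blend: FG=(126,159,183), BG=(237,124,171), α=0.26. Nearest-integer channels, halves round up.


C = α×F + (1-α)×B, with 1-α = 0.74
R: 0.26×126 + 0.74×237 = 32.76 + 175.38 = 208.14 → 208
G: 0.26×159 + 0.74×124 = 41.34 + 91.76 = 133.10 → 133
B: 0.26×183 + 0.74×171 = 47.58 + 126.54 = 174.12 → 174
= RGB(208, 133, 174)


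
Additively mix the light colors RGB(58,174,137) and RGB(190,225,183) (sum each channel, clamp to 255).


Additive: each channel = min(255, C₁+C₂)
R: 58+190 = 248 → 248
G: 174+225 = 399 → 255
B: 137+183 = 320 → 255
= RGB(248, 255, 255)


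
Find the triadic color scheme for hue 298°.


Triadic: equally spaced at 120° intervals
H1 = 298°
H2 = (298 + 120) mod 360 = 58°
H3 = (298 + 240) mod 360 = 178°
Triadic = 298°, 58°, 178°


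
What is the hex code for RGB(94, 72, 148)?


R = 94 → 5E (hex)
G = 72 → 48 (hex)
B = 148 → 94 (hex)
Hex = #5E4894


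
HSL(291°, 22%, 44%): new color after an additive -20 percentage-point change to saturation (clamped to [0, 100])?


Original S = 22%
Adjustment = -20 percentage points
New S = 22 + (-20) = 2
Clamp to [0, 100] → 2
= HSL(291°, 2%, 44%)


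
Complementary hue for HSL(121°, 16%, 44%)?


Complement = opposite side of color wheel = hue + 180°
H' = (121 + 180) mod 360 = 301°
S and L unchanged.
= HSL(301°, 16%, 44%)


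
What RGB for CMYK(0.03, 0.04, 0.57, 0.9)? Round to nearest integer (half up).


R = 255 × (1-C) × (1-K) = 255 × 0.97 × 0.10 = 24.735 → 25
G = 255 × (1-M) × (1-K) = 255 × 0.96 × 0.10 = 24.48 → 24
B = 255 × (1-Y) × (1-K) = 255 × 0.43 × 0.10 = 10.965 → 11
= RGB(25, 24, 11)


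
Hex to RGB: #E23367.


E2 → 226 (R)
33 → 51 (G)
67 → 103 (B)
= RGB(226, 51, 103)


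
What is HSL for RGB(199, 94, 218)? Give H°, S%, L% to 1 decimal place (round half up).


Normalize: R'=199/255≈0.7804, G'=94/255≈0.3686, B'=218/255≈0.8549
Max=218/255, Min=94/255, Δ=Max-Min=124/255
L = (Max+Min)/2 = (218+94)/510 = 312/510 = 0.61176… → L = 61.2%
L > 0.5 → S = Δ/(2-Max-Min) = 124/(510-218-94) = 124/198 = 0.62626… → S = 62.6%
(the 1/255 factors cancel in S and H, so raw channel differences can be used)
Max is B' → H = 60 × ((R-G)/Δ + 4) = 60 × ((199-94)/124 + 4)
  105/124 + 4 = 0.8467… + 4 = 4.8467…
  H = 60 × 4.8467… = 290.806…° → H = 290.8°
= HSL(290.8°, 62.6%, 61.2%)


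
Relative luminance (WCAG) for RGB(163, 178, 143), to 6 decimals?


Linearize each channel (sRGB transfer function): c = v/255; c_lin = c/12.92 if c ≤ 0.04045, else ((c+0.055)/1.055)^2.4
  R: 163/255 ≈ 0.639216 > 0.04045 → ((0.639216+0.055)/1.055)^2.4 ≈ 0.366253
  G: 178/255 ≈ 0.698039 > 0.04045 → ((0.698039+0.055)/1.055)^2.4 ≈ 0.445201
  B: 143/255 ≈ 0.560784 > 0.04045 → ((0.560784+0.055)/1.055)^2.4 ≈ 0.274677
R_lin = 0.366253, G_lin = 0.445201, B_lin = 0.274677
L = 0.2126×R + 0.7152×G + 0.0722×B
L = 0.2126×0.366253 + 0.7152×0.445201 + 0.0722×0.274677
L ≈ 0.416105


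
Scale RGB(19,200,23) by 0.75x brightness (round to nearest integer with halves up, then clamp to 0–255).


Multiply each channel by 0.75, round half up, clamp to [0, 255]
R: 19×0.75 = 14.25 → round → 14
G: 200×0.75 = 150
B: 23×0.75 = 17.25 → round → 17
= RGB(14, 150, 17)


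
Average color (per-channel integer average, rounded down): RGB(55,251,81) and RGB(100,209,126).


Midpoint: each channel = ⌊(C₁+C₂)/2⌋
R: ⌊(55+100)/2⌋ = 77
G: ⌊(251+209)/2⌋ = 230
B: ⌊(81+126)/2⌋ = 103
= RGB(77, 230, 103)


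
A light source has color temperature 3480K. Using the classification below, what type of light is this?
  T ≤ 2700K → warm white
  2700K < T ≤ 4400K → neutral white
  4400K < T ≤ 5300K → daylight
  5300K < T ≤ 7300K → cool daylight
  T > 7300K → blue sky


Temperature: 3480K
2700K < 3480K ≤ 4400K → neutral white
Classification: neutral white


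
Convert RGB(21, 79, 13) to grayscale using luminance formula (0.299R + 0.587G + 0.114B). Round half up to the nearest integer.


Gray = 0.299×R + 0.587×G + 0.114×B
Gray = 0.299×21 + 0.587×79 + 0.114×13
Gray = 6.279 + 46.373 + 1.482
Gray = 54.134 → round half up → 54
Gray = 54


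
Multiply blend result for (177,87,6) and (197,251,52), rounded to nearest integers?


Multiply: C = A×B/255, rounded to nearest integer
R: 177×197/255 = 34869/255 ≈ 136.741 → 137
G: 87×251/255 = 21837/255 ≈ 85.635 → 86
B: 6×52/255 = 312/255 ≈ 1.224 → 1
= RGB(137, 86, 1)


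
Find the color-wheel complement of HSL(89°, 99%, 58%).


Complement = opposite side of color wheel = hue + 180°
H' = (89 + 180) mod 360 = 269°
S and L unchanged.
= HSL(269°, 99%, 58%)


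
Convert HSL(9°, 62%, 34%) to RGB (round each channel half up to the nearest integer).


H=9°, S=0.62, L=0.34
C = (1-|2L-1|)×S = (1-|-0.32|)×0.62 = 0.4216
H' = H/60 = 9/60 ≈ 0.1500; X = C×(1-|H' mod 2 - 1|) = 0.06324
m = L - C/2 = 0.34 - 0.2108 = 0.1292
Sector ⌊H'⌋ = 0 → (R',G',B') = (0.4216, 0.06324, 0.0)
RGB = ((R'+m)×255, (G'+m)×255, (B'+m)×255) = (140.454, 49.0722, 32.946)
Round half up → RGB(140, 49, 33)


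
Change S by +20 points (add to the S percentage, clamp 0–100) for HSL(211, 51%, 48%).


Original S = 51%
Adjustment = +20 percentage points
New S = 51 + (20) = 71
Clamp to [0, 100] → 71
= HSL(211°, 71%, 48%)


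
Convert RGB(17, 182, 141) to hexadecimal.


R = 17 → 11 (hex)
G = 182 → B6 (hex)
B = 141 → 8D (hex)
Hex = #11B68D


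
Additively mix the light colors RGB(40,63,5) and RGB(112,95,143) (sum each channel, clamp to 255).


Additive: each channel = min(255, C₁+C₂)
R: 40+112 = 152 → 152
G: 63+95 = 158 → 158
B: 5+143 = 148 → 148
= RGB(152, 158, 148)


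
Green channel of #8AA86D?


Color: #8AA86D
R = 8A = 138
G = A8 = 168
B = 6D = 109
Green = 168


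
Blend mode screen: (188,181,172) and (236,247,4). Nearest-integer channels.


Screen: C = 255 - (255-A)×(255-B)/255, rounded to nearest integer
R: 255 - (255-188)×(255-236)/255 = 255 - 1273/255 ≈ 255 - 4.992 = 250.008 → 250
G: 255 - (255-181)×(255-247)/255 = 255 - 592/255 ≈ 255 - 2.322 = 252.678 → 253
B: 255 - (255-172)×(255-4)/255 = 255 - 20833/255 ≈ 255 - 81.698 = 173.302 → 173
= RGB(250, 253, 173)


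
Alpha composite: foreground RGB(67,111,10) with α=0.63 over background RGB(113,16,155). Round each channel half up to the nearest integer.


C = α×F + (1-α)×B, with 1-α = 0.37
R: 0.63×67 + 0.37×113 = 42.21 + 41.81 = 84.02 → 84
G: 0.63×111 + 0.37×16 = 69.93 + 5.92 = 75.85 → 76
B: 0.63×10 + 0.37×155 = 6.30 + 57.35 = 63.65 → 64
= RGB(84, 76, 64)


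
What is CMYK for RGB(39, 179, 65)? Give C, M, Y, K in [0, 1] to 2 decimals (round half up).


R'=39/255≈0.1529, G'=179/255≈0.7020, B'=65/255≈0.2549
K = 1 - max(R',G',B') = 1 - 179/255 = 76/255 = 0.29803… → 0.30
(1-R'-K)/(1-K) simplifies to (max-R)/max with max = 179:
C = (179-39)/179 = 140/179 = 0.78212… → 0.78
M = (179-179)/179 = 0/179 = 0 → 0.00
Y = (179-65)/179 = 114/179 = 0.63687… → 0.64
= CMYK(0.78, 0.00, 0.64, 0.30)


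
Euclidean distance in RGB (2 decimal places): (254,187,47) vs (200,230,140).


d = √[(R₁-R₂)² + (G₁-G₂)² + (B₁-B₂)²]
d = √[(254-200)² + (187-230)² + (47-140)²]
d = √[2916 + 1849 + 8649]
d = √13414
d ≈ 115.82


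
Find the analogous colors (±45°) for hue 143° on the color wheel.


Base hue: 143°
Left analog: (143 - 45) mod 360 = 98°
Right analog: (143 + 45) mod 360 = 188°
Analogous hues = 98° and 188°


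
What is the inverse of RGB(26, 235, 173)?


Invert: (255-R, 255-G, 255-B)
R: 255-26 = 229
G: 255-235 = 20
B: 255-173 = 82
= RGB(229, 20, 82)


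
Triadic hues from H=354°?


Triadic: equally spaced at 120° intervals
H1 = 354°
H2 = (354 + 120) mod 360 = 114°
H3 = (354 + 240) mod 360 = 234°
Triadic = 354°, 114°, 234°


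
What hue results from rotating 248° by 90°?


New hue = (H + rotation) mod 360
New hue = (248 + 90) mod 360
= 338 mod 360
= 338°


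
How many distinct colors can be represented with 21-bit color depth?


Colors = 2^bits = 2^21
= 2,097,152 colors


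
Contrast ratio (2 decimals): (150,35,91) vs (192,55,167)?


Linearize each sRGB channel c=v/255: c/12.92 if c ≤ 0.04045 else ((c+0.055)/1.055)^2.4
L = 0.2126×R_lin + 0.7152×G_lin + 0.0722×B_lin
Color 1 (150,35,91):
  R=150: 150/255≈0.5882 > 0.04045 → ((0.5882+0.055)/1.055)^2.4 ≈ 0.30499
  G=35: 35/255≈0.1373 > 0.04045 → ((0.1373+0.055)/1.055)^2.4 ≈ 0.01681
  B=91: 91/255≈0.3569 > 0.04045 → ((0.3569+0.055)/1.055)^2.4 ≈ 0.10462
  L1 = 0.2126×0.30499 + 0.7152×0.01681 + 0.0722×0.10462 ≈ 0.08441
Color 2 (192,55,167):
  R=192: 192/255≈0.7529 > 0.04045 → ((0.7529+0.055)/1.055)^2.4 ≈ 0.52712
  G=55: 55/255≈0.2157 > 0.04045 → ((0.2157+0.055)/1.055)^2.4 ≈ 0.03820
  B=167: 167/255≈0.6549 > 0.04045 → ((0.6549+0.055)/1.055)^2.4 ≈ 0.38643
  L2 = 0.2126×0.52712 + 0.7152×0.03820 + 0.0722×0.38643 ≈ 0.16729
Lighter = 0.16729, Darker = 0.08441
Ratio = (L_lighter + 0.05) / (L_darker + 0.05)
Ratio = (0.16729 + 0.05) / (0.08441 + 0.05) = 0.21729 / 0.13441 ≈ 1.6166
Ratio ≈ 1.62:1


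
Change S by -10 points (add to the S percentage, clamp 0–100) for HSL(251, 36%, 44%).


Original S = 36%
Adjustment = -10 percentage points
New S = 36 + (-10) = 26
Clamp to [0, 100] → 26
= HSL(251°, 26%, 44%)


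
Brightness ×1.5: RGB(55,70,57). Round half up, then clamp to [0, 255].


Multiply each channel by 1.5, round half up, clamp to [0, 255]
R: 55×1.5 = 82.5 → round → 83
G: 70×1.5 = 105
B: 57×1.5 = 85.5 → round → 86
= RGB(83, 105, 86)


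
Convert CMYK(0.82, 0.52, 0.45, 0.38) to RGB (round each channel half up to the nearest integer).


R = 255 × (1-C) × (1-K) = 255 × 0.18 × 0.62 = 28.458 → 28
G = 255 × (1-M) × (1-K) = 255 × 0.48 × 0.62 = 75.888 → 76
B = 255 × (1-Y) × (1-K) = 255 × 0.55 × 0.62 = 86.955 → 87
= RGB(28, 76, 87)


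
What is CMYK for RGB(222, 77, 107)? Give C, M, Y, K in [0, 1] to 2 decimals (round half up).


R'=222/255≈0.8706, G'=77/255≈0.3020, B'=107/255≈0.4196
K = 1 - max(R',G',B') = 1 - 222/255 = 33/255 = 0.12941… → 0.13
(1-R'-K)/(1-K) simplifies to (max-R)/max with max = 222:
C = (222-222)/222 = 0/222 = 0 → 0.00
M = (222-77)/222 = 145/222 = 0.65315… → 0.65
Y = (222-107)/222 = 115/222 = 0.51801… → 0.52
= CMYK(0.00, 0.65, 0.52, 0.13)


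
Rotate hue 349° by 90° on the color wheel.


New hue = (H + rotation) mod 360
New hue = (349 + 90) mod 360
= 439 mod 360
= 79°


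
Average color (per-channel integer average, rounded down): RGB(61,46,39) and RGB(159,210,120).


Midpoint: each channel = ⌊(C₁+C₂)/2⌋
R: ⌊(61+159)/2⌋ = 110
G: ⌊(46+210)/2⌋ = 128
B: ⌊(39+120)/2⌋ = 79
= RGB(110, 128, 79)


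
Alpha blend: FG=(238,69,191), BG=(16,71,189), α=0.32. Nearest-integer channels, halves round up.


C = α×F + (1-α)×B, with 1-α = 0.68
R: 0.32×238 + 0.68×16 = 76.16 + 10.88 = 87.04 → 87
G: 0.32×69 + 0.68×71 = 22.08 + 48.28 = 70.36 → 70
B: 0.32×191 + 0.68×189 = 61.12 + 128.52 = 189.64 → 190
= RGB(87, 70, 190)


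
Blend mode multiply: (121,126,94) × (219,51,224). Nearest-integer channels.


Multiply: C = A×B/255, rounded to nearest integer
R: 121×219/255 = 26499/255 ≈ 103.918 → 104
G: 126×51/255 = 6426/255 ≈ 25.200 → 25
B: 94×224/255 = 21056/255 ≈ 82.573 → 83
= RGB(104, 25, 83)


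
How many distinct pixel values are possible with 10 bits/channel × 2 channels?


Total bits = 10 bits/channel × 2 channels = 20 bits
Distinct pixel values = 2^20
= 1,048,576 pixel values


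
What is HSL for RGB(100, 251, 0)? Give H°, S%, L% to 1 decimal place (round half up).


Normalize: R'=100/255≈0.3922, G'=251/255≈0.9843, B'=0/255≈0.0000
Max=251/255, Min=0/255, Δ=Max-Min=251/255
L = (Max+Min)/2 = (251+0)/510 = 251/510 = 0.49215… → L = 49.2%
L ≤ 0.5 → S = Δ/(Max+Min) = 251/(251+0) = 251/251 = 1 → S = 100.0%
(the 1/255 factors cancel in S and H, so raw channel differences can be used)
Max is G' → H = 60 × ((B-R)/Δ + 2) = 60 × ((0-100)/251 + 2)
  -100/251 + 2 = -0.3984… + 2 = 1.6015…
  H = 60 × 1.6015… = 96.095…° → H = 96.1°
= HSL(96.1°, 100.0%, 49.2%)


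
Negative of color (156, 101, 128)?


Invert: (255-R, 255-G, 255-B)
R: 255-156 = 99
G: 255-101 = 154
B: 255-128 = 127
= RGB(99, 154, 127)


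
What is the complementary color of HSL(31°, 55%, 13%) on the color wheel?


Complement = opposite side of color wheel = hue + 180°
H' = (31 + 180) mod 360 = 211°
S and L unchanged.
= HSL(211°, 55%, 13%)


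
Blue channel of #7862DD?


Color: #7862DD
R = 78 = 120
G = 62 = 98
B = DD = 221
Blue = 221


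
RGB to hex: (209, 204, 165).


R = 209 → D1 (hex)
G = 204 → CC (hex)
B = 165 → A5 (hex)
Hex = #D1CCA5


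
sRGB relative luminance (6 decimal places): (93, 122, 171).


Linearize each channel (sRGB transfer function): c = v/255; c_lin = c/12.92 if c ≤ 0.04045, else ((c+0.055)/1.055)^2.4
  R: 93/255 ≈ 0.364706 > 0.04045 → ((0.364706+0.055)/1.055)^2.4 ≈ 0.109462
  G: 122/255 ≈ 0.478431 > 0.04045 → ((0.478431+0.055)/1.055)^2.4 ≈ 0.194618
  B: 171/255 ≈ 0.670588 > 0.04045 → ((0.670588+0.055)/1.055)^2.4 ≈ 0.407240
R_lin = 0.109462, G_lin = 0.194618, B_lin = 0.407240
L = 0.2126×R + 0.7152×G + 0.0722×B
L = 0.2126×0.109462 + 0.7152×0.194618 + 0.0722×0.407240
L ≈ 0.191865


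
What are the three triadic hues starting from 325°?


Triadic: equally spaced at 120° intervals
H1 = 325°
H2 = (325 + 120) mod 360 = 85°
H3 = (325 + 240) mod 360 = 205°
Triadic = 325°, 85°, 205°


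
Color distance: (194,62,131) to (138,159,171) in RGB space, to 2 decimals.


d = √[(R₁-R₂)² + (G₁-G₂)² + (B₁-B₂)²]
d = √[(194-138)² + (62-159)² + (131-171)²]
d = √[3136 + 9409 + 1600]
d = √14145
d ≈ 118.93


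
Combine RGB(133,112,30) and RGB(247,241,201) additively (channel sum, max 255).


Additive: each channel = min(255, C₁+C₂)
R: 133+247 = 380 → 255
G: 112+241 = 353 → 255
B: 30+201 = 231 → 231
= RGB(255, 255, 231)


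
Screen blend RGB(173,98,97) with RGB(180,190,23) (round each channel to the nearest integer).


Screen: C = 255 - (255-A)×(255-B)/255, rounded to nearest integer
R: 255 - (255-173)×(255-180)/255 = 255 - 6150/255 ≈ 255 - 24.118 = 230.882 → 231
G: 255 - (255-98)×(255-190)/255 = 255 - 10205/255 ≈ 255 - 40.020 = 214.980 → 215
B: 255 - (255-97)×(255-23)/255 = 255 - 36656/255 ≈ 255 - 143.749 = 111.251 → 111
= RGB(231, 215, 111)


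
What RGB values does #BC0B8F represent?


BC → 188 (R)
0B → 11 (G)
8F → 143 (B)
= RGB(188, 11, 143)


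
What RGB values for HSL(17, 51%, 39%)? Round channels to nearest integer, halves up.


H=17°, S=0.51, L=0.39
C = (1-|2L-1|)×S = (1-|-0.22|)×0.51 = 0.3978
H' = H/60 = 17/60 ≈ 0.2833; X = C×(1-|H' mod 2 - 1|) = 0.11271
m = L - C/2 = 0.39 - 0.1989 = 0.1911
Sector ⌊H'⌋ = 0 → (R',G',B') = (0.3978, 0.11271, 0.0)
RGB = ((R'+m)×255, (G'+m)×255, (B'+m)×255) = (150.1695, 77.47155, 48.7305)
Round half up → RGB(150, 77, 49)


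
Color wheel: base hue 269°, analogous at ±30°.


Base hue: 269°
Left analog: (269 - 30) mod 360 = 239°
Right analog: (269 + 30) mod 360 = 299°
Analogous hues = 239° and 299°


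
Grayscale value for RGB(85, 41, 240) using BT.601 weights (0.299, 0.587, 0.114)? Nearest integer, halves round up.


Gray = 0.299×R + 0.587×G + 0.114×B
Gray = 0.299×85 + 0.587×41 + 0.114×240
Gray = 25.415 + 24.067 + 27.360
Gray = 76.842 → round half up → 77
Gray = 77


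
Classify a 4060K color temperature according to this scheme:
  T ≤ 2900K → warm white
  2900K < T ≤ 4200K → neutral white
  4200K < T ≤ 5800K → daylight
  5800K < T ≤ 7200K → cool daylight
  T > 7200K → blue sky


Temperature: 4060K
2900K < 4060K ≤ 4200K → neutral white
Classification: neutral white


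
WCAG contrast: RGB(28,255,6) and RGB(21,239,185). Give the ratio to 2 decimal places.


Linearize each sRGB channel c=v/255: c/12.92 if c ≤ 0.04045 else ((c+0.055)/1.055)^2.4
L = 0.2126×R_lin + 0.7152×G_lin + 0.0722×B_lin
Color 1 (28,255,6):
  R=28: 28/255≈0.1098 > 0.04045 → ((0.1098+0.055)/1.055)^2.4 ≈ 0.01161
  G=255: 255/255≈1.0000 > 0.04045 → ((1.0000+0.055)/1.055)^2.4 ≈ 1.00000
  B=6: 6/255≈0.0235 ≤ 0.04045 → 0.0235/12.92 ≈ 0.00182
  L1 = 0.2126×0.01161 + 0.7152×1.00000 + 0.0722×0.00182 ≈ 0.71780
Color 2 (21,239,185):
  R=21: 21/255≈0.0824 > 0.04045 → ((0.0824+0.055)/1.055)^2.4 ≈ 0.00750
  G=239: 239/255≈0.9373 > 0.04045 → ((0.9373+0.055)/1.055)^2.4 ≈ 0.86316
  B=185: 185/255≈0.7255 > 0.04045 → ((0.7255+0.055)/1.055)^2.4 ≈ 0.48515
  L2 = 0.2126×0.00750 + 0.7152×0.86316 + 0.0722×0.48515 ≈ 0.65395
Lighter = 0.71780, Darker = 0.65395
Ratio = (L_lighter + 0.05) / (L_darker + 0.05)
Ratio = (0.71780 + 0.05) / (0.65395 + 0.05) = 0.76780 / 0.70395 ≈ 1.0907
Ratio ≈ 1.09:1


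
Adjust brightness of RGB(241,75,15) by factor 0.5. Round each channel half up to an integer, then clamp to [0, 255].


Multiply each channel by 0.5, round half up, clamp to [0, 255]
R: 241×0.5 = 120.5 → round → 121
G: 75×0.5 = 37.5 → round → 38
B: 15×0.5 = 7.5 → round → 8
= RGB(121, 38, 8)


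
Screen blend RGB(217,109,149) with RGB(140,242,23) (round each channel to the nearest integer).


Screen: C = 255 - (255-A)×(255-B)/255, rounded to nearest integer
R: 255 - (255-217)×(255-140)/255 = 255 - 4370/255 ≈ 255 - 17.137 = 237.863 → 238
G: 255 - (255-109)×(255-242)/255 = 255 - 1898/255 ≈ 255 - 7.443 = 247.557 → 248
B: 255 - (255-149)×(255-23)/255 = 255 - 24592/255 ≈ 255 - 96.439 = 158.561 → 159
= RGB(238, 248, 159)


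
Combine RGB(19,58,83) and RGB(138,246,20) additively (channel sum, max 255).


Additive: each channel = min(255, C₁+C₂)
R: 19+138 = 157 → 157
G: 58+246 = 304 → 255
B: 83+20 = 103 → 103
= RGB(157, 255, 103)


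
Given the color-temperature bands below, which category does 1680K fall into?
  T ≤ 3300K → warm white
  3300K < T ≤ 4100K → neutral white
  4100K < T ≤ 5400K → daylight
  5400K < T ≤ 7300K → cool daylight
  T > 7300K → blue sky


Temperature: 1680K
1680K ≤ 3300K → warm white
Classification: warm white


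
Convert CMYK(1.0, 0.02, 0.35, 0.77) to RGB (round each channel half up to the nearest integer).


R = 255 × (1-C) × (1-K) = 255 × 0.00 × 0.23 = 0
G = 255 × (1-M) × (1-K) = 255 × 0.98 × 0.23 = 57.477 → 57
B = 255 × (1-Y) × (1-K) = 255 × 0.65 × 0.23 = 38.1225 → 38
= RGB(0, 57, 38)


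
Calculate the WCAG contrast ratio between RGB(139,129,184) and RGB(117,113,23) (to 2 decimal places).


Linearize each sRGB channel c=v/255: c/12.92 if c ≤ 0.04045 else ((c+0.055)/1.055)^2.4
L = 0.2126×R_lin + 0.7152×G_lin + 0.0722×B_lin
Color 1 (139,129,184):
  R=139: 139/255≈0.5451 > 0.04045 → ((0.5451+0.055)/1.055)^2.4 ≈ 0.25818
  G=129: 129/255≈0.5059 > 0.04045 → ((0.5059+0.055)/1.055)^2.4 ≈ 0.21953
  B=184: 184/255≈0.7216 > 0.04045 → ((0.7216+0.055)/1.055)^2.4 ≈ 0.47932
  L1 = 0.2126×0.25818 + 0.7152×0.21953 + 0.0722×0.47932 ≈ 0.24650
Color 2 (117,113,23):
  R=117: 117/255≈0.4588 > 0.04045 → ((0.4588+0.055)/1.055)^2.4 ≈ 0.17789
  G=113: 113/255≈0.4431 > 0.04045 → ((0.4431+0.055)/1.055)^2.4 ≈ 0.16513
  B=23: 23/255≈0.0902 > 0.04045 → ((0.0902+0.055)/1.055)^2.4 ≈ 0.00857
  L2 = 0.2126×0.17789 + 0.7152×0.16513 + 0.0722×0.00857 ≈ 0.15654
Lighter = 0.24650, Darker = 0.15654
Ratio = (L_lighter + 0.05) / (L_darker + 0.05)
Ratio = (0.24650 + 0.05) / (0.15654 + 0.05) = 0.29650 / 0.20654 ≈ 1.4356
Ratio ≈ 1.44:1


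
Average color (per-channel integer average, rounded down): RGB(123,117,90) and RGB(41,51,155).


Midpoint: each channel = ⌊(C₁+C₂)/2⌋
R: ⌊(123+41)/2⌋ = 82
G: ⌊(117+51)/2⌋ = 84
B: ⌊(90+155)/2⌋ = 122
= RGB(82, 84, 122)


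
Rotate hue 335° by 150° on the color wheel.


New hue = (H + rotation) mod 360
New hue = (335 + 150) mod 360
= 485 mod 360
= 125°


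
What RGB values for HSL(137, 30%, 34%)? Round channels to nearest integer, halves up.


H=137°, S=0.30, L=0.34
C = (1-|2L-1|)×S = (1-|-0.32|)×0.30 = 0.204
H' = H/60 = 137/60 ≈ 2.2833; X = C×(1-|H' mod 2 - 1|) = 0.0578
m = L - C/2 = 0.34 - 0.102 = 0.238
Sector ⌊H'⌋ = 2 → (R',G',B') = (0.0, 0.204, 0.0578)
RGB = ((R'+m)×255, (G'+m)×255, (B'+m)×255) = (60.69, 112.71, 75.429)
Round half up → RGB(61, 113, 75)


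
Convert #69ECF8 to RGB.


69 → 105 (R)
EC → 236 (G)
F8 → 248 (B)
= RGB(105, 236, 248)


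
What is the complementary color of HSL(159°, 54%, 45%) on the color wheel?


Complement = opposite side of color wheel = hue + 180°
H' = (159 + 180) mod 360 = 339°
S and L unchanged.
= HSL(339°, 54%, 45%)


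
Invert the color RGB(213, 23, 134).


Invert: (255-R, 255-G, 255-B)
R: 255-213 = 42
G: 255-23 = 232
B: 255-134 = 121
= RGB(42, 232, 121)


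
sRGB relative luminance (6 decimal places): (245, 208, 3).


Linearize each channel (sRGB transfer function): c = v/255; c_lin = c/12.92 if c ≤ 0.04045, else ((c+0.055)/1.055)^2.4
  R: 245/255 ≈ 0.960784 > 0.04045 → ((0.960784+0.055)/1.055)^2.4 ≈ 0.913099
  G: 208/255 ≈ 0.815686 > 0.04045 → ((0.815686+0.055)/1.055)^2.4 ≈ 0.630757
  B: 3/255 ≈ 0.011765 ≤ 0.04045 → 0.011765/12.92 ≈ 0.000911
R_lin = 0.913099, G_lin = 0.630757, B_lin = 0.000911
L = 0.2126×R + 0.7152×G + 0.0722×B
L = 0.2126×0.913099 + 0.7152×0.630757 + 0.0722×0.000911
L ≈ 0.645308


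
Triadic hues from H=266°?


Triadic: equally spaced at 120° intervals
H1 = 266°
H2 = (266 + 120) mod 360 = 26°
H3 = (266 + 240) mod 360 = 146°
Triadic = 266°, 26°, 146°


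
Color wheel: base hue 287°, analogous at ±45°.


Base hue: 287°
Left analog: (287 - 45) mod 360 = 242°
Right analog: (287 + 45) mod 360 = 332°
Analogous hues = 242° and 332°


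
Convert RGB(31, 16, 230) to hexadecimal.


R = 31 → 1F (hex)
G = 16 → 10 (hex)
B = 230 → E6 (hex)
Hex = #1F10E6


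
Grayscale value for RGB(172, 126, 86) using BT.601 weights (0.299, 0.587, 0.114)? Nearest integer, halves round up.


Gray = 0.299×R + 0.587×G + 0.114×B
Gray = 0.299×172 + 0.587×126 + 0.114×86
Gray = 51.428 + 73.962 + 9.804
Gray = 135.194 → round half up → 135
Gray = 135


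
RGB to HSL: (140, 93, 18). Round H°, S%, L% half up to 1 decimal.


Normalize: R'=140/255≈0.5490, G'=93/255≈0.3647, B'=18/255≈0.0706
Max=140/255, Min=18/255, Δ=Max-Min=122/255
L = (Max+Min)/2 = (140+18)/510 = 158/510 = 0.30980… → L = 31.0%
L ≤ 0.5 → S = Δ/(Max+Min) = 122/(140+18) = 122/158 = 0.77215… → S = 77.2%
(the 1/255 factors cancel in S and H, so raw channel differences can be used)
Max is R' → H = 60 × (((G-B)/Δ) mod 6) = 60 × (((93-18)/122) mod 6)
  75/122 = 0.6147…
  H = 60 × 0.6147… = 36.885…° → H = 36.9°
= HSL(36.9°, 77.2%, 31.0%)


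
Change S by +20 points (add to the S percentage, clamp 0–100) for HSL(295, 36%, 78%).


Original S = 36%
Adjustment = +20 percentage points
New S = 36 + (20) = 56
Clamp to [0, 100] → 56
= HSL(295°, 56%, 78%)


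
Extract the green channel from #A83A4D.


Color: #A83A4D
R = A8 = 168
G = 3A = 58
B = 4D = 77
Green = 58


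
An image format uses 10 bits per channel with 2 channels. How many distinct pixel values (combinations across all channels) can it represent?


Total bits = 10 bits/channel × 2 channels = 20 bits
Distinct pixel values = 2^20
= 1,048,576 pixel values


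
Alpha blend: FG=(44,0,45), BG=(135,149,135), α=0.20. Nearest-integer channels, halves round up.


C = α×F + (1-α)×B, with 1-α = 0.80
R: 0.20×44 + 0.80×135 = 8.80 + 108.00 = 116.80 → 117
G: 0.20×0 + 0.80×149 = 0.00 + 119.20 = 119.20 → 119
B: 0.20×45 + 0.80×135 = 9.00 + 108.00 = 117.00 → 117
= RGB(117, 119, 117)


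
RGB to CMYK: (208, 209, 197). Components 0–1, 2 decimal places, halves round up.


R'=208/255≈0.8157, G'=209/255≈0.8196, B'=197/255≈0.7725
K = 1 - max(R',G',B') = 1 - 209/255 = 46/255 = 0.18039… → 0.18
(1-R'-K)/(1-K) simplifies to (max-R)/max with max = 209:
C = (209-208)/209 = 1/209 = 0.00478… → 0.00
M = (209-209)/209 = 0/209 = 0 → 0.00
Y = (209-197)/209 = 12/209 = 0.05741… → 0.06
= CMYK(0.00, 0.00, 0.06, 0.18)


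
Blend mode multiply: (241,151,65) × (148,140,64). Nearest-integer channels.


Multiply: C = A×B/255, rounded to nearest integer
R: 241×148/255 = 35668/255 ≈ 139.875 → 140
G: 151×140/255 = 21140/255 ≈ 82.902 → 83
B: 65×64/255 = 4160/255 ≈ 16.314 → 16
= RGB(140, 83, 16)


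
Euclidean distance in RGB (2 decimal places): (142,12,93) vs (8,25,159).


d = √[(R₁-R₂)² + (G₁-G₂)² + (B₁-B₂)²]
d = √[(142-8)² + (12-25)² + (93-159)²]
d = √[17956 + 169 + 4356]
d = √22481
d ≈ 149.94


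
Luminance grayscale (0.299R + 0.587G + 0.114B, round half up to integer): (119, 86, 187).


Gray = 0.299×R + 0.587×G + 0.114×B
Gray = 0.299×119 + 0.587×86 + 0.114×187
Gray = 35.581 + 50.482 + 21.318
Gray = 107.381 → round half up → 107
Gray = 107


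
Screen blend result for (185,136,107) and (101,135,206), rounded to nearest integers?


Screen: C = 255 - (255-A)×(255-B)/255, rounded to nearest integer
R: 255 - (255-185)×(255-101)/255 = 255 - 10780/255 ≈ 255 - 42.275 = 212.725 → 213
G: 255 - (255-136)×(255-135)/255 = 255 - 14280/255 ≈ 255 - 56.000 = 199.000 → 199
B: 255 - (255-107)×(255-206)/255 = 255 - 7252/255 ≈ 255 - 28.439 = 226.561 → 227
= RGB(213, 199, 227)


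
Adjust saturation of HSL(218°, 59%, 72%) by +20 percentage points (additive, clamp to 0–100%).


Original S = 59%
Adjustment = +20 percentage points
New S = 59 + (20) = 79
Clamp to [0, 100] → 79
= HSL(218°, 79%, 72%)


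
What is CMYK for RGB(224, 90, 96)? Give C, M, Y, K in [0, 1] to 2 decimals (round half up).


R'=224/255≈0.8784, G'=90/255≈0.3529, B'=96/255≈0.3765
K = 1 - max(R',G',B') = 1 - 224/255 = 31/255 = 0.12156… → 0.12
(1-R'-K)/(1-K) simplifies to (max-R)/max with max = 224:
C = (224-224)/224 = 0/224 = 0 → 0.00
M = (224-90)/224 = 134/224 = 0.59821… → 0.60
Y = (224-96)/224 = 128/224 = 0.57142… → 0.57
= CMYK(0.00, 0.60, 0.57, 0.12)


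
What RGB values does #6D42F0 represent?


6D → 109 (R)
42 → 66 (G)
F0 → 240 (B)
= RGB(109, 66, 240)


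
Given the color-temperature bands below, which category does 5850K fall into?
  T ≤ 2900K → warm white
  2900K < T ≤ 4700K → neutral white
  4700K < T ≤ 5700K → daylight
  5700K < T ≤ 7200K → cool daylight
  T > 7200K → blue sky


Temperature: 5850K
5700K < 5850K ≤ 7200K → cool daylight
Classification: cool daylight


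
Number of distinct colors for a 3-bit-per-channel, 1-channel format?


Total bits = 3 bits/channel × 1 channels = 3 bits
Distinct colors = 2^3
= 8 colors
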